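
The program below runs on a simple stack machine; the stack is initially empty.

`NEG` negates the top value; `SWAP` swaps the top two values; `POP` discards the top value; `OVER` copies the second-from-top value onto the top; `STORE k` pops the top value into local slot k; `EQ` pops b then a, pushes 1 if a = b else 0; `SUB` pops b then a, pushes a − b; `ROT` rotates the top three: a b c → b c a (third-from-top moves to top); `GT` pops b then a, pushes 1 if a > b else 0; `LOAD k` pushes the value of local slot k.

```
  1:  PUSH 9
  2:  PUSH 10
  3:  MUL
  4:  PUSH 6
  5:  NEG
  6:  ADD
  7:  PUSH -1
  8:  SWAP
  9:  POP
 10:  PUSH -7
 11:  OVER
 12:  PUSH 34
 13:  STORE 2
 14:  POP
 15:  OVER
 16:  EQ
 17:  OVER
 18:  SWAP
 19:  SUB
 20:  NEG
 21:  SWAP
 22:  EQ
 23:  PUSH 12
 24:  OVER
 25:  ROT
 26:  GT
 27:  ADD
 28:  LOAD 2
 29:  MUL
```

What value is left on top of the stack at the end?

408

PUSH 9   9
PUSH 10  9 10
MUL      90
PUSH 6   90 6
NEG      90 -6
ADD      84
PUSH -1  84 -1
SWAP     -1 84
POP      -1
PUSH -7  -1 -7
OVER     -1 -7 -1
PUSH 34  -1 -7 -1 34
STORE 2  -1 -7 -1
POP      -1 -7
OVER     -1 -7 -1
EQ       -1 0
OVER     -1 0 -1
SWAP     -1 -1 0
SUB      -1 -1
NEG      -1 1
SWAP     1 -1
EQ       0
PUSH 12  0 12
OVER     0 12 0
ROT      12 0 0
GT       12 0
ADD      12
LOAD 2   12 34
MUL      408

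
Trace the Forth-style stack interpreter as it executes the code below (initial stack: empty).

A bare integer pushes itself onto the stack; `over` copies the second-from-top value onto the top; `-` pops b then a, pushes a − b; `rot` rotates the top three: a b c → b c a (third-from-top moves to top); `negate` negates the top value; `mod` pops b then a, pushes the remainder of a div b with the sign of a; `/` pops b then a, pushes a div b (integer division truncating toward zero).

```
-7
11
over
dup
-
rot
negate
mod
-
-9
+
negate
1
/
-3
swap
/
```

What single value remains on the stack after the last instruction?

1

-7      [-7]
11      [-7, 11]
over    [-7, 11, -7]
dup     [-7, 11, -7, -7]
-       [-7, 11, 0]
rot     [11, 0, -7]
negate  [11, 0, 7]
mod     [11, 0]
-       [11]
-9      [11, -9]
+       [2]
negate  [-2]
1       [-2, 1]
/       [-2]
-3      [-2, -3]
swap    [-3, -2]
/       [1]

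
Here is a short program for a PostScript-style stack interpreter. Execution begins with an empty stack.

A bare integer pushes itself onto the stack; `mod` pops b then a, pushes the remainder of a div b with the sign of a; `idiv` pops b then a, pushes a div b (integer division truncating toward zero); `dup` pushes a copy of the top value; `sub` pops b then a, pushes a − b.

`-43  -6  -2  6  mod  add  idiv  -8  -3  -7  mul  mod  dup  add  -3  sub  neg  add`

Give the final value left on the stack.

18

-43  → [-43]
-6   → [-43, -6]
-2   → [-43, -6, -2]
6    → [-43, -6, -2, 6]
mod  → [-43, -6, -2]
add  → [-43, -8]
idiv → [5]
-8   → [5, -8]
-3   → [5, -8, -3]
-7   → [5, -8, -3, -7]
mul  → [5, -8, 21]
mod  → [5, -8]
dup  → [5, -8, -8]
add  → [5, -16]
-3   → [5, -16, -3]
sub  → [5, -13]
neg  → [5, 13]
add  → [18]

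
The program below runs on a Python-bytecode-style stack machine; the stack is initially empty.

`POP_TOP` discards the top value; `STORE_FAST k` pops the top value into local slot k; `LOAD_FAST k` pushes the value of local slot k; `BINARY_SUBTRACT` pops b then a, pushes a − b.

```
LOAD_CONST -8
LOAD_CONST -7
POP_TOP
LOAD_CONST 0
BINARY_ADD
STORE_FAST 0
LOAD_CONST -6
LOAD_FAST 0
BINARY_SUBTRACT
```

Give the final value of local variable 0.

LOAD_CONST -8   -> [-8]
LOAD_CONST -7   -> [-8, -7]
POP_TOP         -> [-8]
LOAD_CONST 0    -> [-8, 0]
BINARY_ADD      -> [-8]
STORE_FAST 0    -> []
LOAD_CONST -6   -> [-6]
LOAD_FAST 0     -> [-6, -8]
BINARY_SUBTRACT -> [2]

-8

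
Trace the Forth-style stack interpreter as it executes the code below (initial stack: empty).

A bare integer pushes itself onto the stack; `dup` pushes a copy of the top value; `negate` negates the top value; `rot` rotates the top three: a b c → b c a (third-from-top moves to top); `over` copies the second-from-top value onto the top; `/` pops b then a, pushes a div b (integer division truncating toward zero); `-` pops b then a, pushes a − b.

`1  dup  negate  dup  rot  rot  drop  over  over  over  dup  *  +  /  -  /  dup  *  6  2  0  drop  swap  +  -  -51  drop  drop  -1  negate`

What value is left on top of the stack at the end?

1

1      : 1
dup    : 1 1
negate : 1 -1
dup    : 1 -1 -1
rot    : -1 -1 1
rot    : -1 1 -1
drop   : -1 1
over   : -1 1 -1
over   : -1 1 -1 1
over   : -1 1 -1 1 -1
dup    : -1 1 -1 1 -1 -1
*      : -1 1 -1 1 1
+      : -1 1 -1 2
/      : -1 1 0
-      : -1 1
/      : -1
dup    : -1 -1
*      : 1
6      : 1 6
2      : 1 6 2
0      : 1 6 2 0
drop   : 1 6 2
swap   : 1 2 6
+      : 1 8
-      : -7
-51    : -7 -51
drop   : -7
drop   : (empty)
-1     : -1
negate : 1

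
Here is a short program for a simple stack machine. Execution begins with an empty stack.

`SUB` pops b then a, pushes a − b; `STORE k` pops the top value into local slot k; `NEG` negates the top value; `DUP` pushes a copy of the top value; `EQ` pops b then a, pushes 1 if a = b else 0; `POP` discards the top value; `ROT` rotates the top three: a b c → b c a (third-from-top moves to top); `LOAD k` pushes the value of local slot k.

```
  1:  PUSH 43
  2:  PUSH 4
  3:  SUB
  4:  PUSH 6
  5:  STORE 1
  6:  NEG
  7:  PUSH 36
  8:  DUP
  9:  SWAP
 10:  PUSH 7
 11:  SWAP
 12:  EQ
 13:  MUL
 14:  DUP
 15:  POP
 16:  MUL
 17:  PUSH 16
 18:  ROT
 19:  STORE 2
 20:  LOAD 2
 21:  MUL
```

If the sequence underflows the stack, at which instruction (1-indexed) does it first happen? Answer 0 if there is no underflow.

18

PUSH 43 -> 43
PUSH 4  -> 43 4
SUB     -> 39
PUSH 6  -> 39 6
STORE 1 -> 39
NEG     -> -39
PUSH 36 -> -39 36
DUP     -> -39 36 36
SWAP    -> -39 36 36
PUSH 7  -> -39 36 36 7
SWAP    -> -39 36 7 36
EQ      -> -39 36 0
MUL     -> -39 0
DUP     -> -39 0 0
POP     -> -39 0
MUL     -> 0
PUSH 16 -> 0 16
ROT  — needs 3 operands, stack has 2 → underflow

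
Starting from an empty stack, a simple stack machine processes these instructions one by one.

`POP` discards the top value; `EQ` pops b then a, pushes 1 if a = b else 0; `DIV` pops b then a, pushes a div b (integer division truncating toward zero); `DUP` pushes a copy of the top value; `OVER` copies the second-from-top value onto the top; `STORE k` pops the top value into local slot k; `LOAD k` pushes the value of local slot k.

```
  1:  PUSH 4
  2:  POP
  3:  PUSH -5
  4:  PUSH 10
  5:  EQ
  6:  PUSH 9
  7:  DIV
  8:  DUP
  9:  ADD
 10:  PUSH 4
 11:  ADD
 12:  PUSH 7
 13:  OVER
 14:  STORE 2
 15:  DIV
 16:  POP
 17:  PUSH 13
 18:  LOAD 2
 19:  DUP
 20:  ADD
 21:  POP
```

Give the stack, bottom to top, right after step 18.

[13, 4]

PUSH 4  : 4
POP     : (empty)
PUSH -5 : -5
PUSH 10 : -5 10
EQ      : 0
PUSH 9  : 0 9
DIV     : 0
DUP     : 0 0
ADD     : 0
PUSH 4  : 0 4
ADD     : 4
PUSH 7  : 4 7
OVER    : 4 7 4
STORE 2 : 4 7
DIV     : 0
POP     : (empty)
PUSH 13 : 13
LOAD 2  : 13 4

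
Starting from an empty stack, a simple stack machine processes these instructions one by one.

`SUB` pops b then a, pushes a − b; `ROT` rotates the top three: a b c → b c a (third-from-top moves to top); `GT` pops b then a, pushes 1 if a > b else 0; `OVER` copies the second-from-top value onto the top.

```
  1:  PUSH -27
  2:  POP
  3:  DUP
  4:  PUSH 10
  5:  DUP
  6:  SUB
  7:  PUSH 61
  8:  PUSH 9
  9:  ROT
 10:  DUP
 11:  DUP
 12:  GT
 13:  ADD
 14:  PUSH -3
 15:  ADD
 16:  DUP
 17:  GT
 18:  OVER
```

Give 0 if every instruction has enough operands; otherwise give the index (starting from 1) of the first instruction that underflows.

PUSH -27 -> -27
POP      -> (empty)
DUP  — needs 1 operand, stack has 0 → underflow

3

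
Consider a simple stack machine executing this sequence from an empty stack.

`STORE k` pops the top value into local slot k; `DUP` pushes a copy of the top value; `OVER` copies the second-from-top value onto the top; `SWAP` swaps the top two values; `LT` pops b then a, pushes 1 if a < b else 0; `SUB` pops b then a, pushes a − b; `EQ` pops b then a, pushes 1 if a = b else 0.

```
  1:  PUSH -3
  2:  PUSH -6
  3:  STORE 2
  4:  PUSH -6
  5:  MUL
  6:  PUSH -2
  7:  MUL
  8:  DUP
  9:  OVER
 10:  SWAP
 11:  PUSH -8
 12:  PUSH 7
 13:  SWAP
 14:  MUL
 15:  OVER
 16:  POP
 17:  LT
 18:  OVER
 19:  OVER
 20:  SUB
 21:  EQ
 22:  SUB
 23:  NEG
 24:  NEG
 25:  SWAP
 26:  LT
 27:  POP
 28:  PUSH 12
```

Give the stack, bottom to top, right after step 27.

PUSH -3  [-3]
PUSH -6  [-3, -6]
STORE 2  [-3]
PUSH -6  [-3, -6]
MUL      [18]
PUSH -2  [18, -2]
MUL      [-36]
DUP      [-36, -36]
OVER     [-36, -36, -36]
SWAP     [-36, -36, -36]
PUSH -8  [-36, -36, -36, -8]
PUSH 7   [-36, -36, -36, -8, 7]
SWAP     [-36, -36, -36, 7, -8]
MUL      [-36, -36, -36, -56]
OVER     [-36, -36, -36, -56, -36]
POP      [-36, -36, -36, -56]
LT       [-36, -36, 0]
OVER     [-36, -36, 0, -36]
OVER     [-36, -36, 0, -36, 0]
SUB      [-36, -36, 0, -36]
EQ       [-36, -36, 0]
SUB      [-36, -36]
NEG      [-36, 36]
NEG      [-36, -36]
SWAP     [-36, -36]
LT       [0]
POP      []

[]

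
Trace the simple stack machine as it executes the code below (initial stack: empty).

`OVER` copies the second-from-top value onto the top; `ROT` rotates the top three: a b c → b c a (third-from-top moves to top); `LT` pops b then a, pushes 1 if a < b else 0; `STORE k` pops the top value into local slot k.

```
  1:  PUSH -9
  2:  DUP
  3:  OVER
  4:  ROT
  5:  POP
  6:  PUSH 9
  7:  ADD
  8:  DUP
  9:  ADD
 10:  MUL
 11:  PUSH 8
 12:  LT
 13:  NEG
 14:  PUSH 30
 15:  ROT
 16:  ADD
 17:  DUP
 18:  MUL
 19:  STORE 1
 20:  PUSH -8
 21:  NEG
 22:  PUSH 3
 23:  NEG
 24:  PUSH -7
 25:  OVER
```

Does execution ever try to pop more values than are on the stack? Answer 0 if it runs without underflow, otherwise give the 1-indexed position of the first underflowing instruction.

15

PUSH -9  [-9]
DUP      [-9, -9]
OVER     [-9, -9, -9]
ROT      [-9, -9, -9]
POP      [-9, -9]
PUSH 9   [-9, -9, 9]
ADD      [-9, 0]
DUP      [-9, 0, 0]
ADD      [-9, 0]
MUL      [0]
PUSH 8   [0, 8]
LT       [1]
NEG      [-1]
PUSH 30  [-1, 30]
ROT  — needs 3 operands, stack has 2 → underflow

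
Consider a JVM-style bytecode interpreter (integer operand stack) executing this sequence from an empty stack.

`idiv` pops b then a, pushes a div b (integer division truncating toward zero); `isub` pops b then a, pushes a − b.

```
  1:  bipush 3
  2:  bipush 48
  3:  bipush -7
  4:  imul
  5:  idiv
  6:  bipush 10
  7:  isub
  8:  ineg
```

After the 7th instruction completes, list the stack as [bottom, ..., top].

bipush 3  -> 3
bipush 48 -> 3 48
bipush -7 -> 3 48 -7
imul      -> 3 -336
idiv      -> 0
bipush 10 -> 0 10
isub      -> -10

[-10]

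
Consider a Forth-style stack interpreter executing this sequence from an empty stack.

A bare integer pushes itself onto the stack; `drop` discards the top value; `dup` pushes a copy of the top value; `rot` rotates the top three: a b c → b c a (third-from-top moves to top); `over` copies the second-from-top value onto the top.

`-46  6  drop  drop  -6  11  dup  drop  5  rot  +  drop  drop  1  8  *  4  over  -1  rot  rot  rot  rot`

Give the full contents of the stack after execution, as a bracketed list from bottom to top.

[8, 8, -1, 4]

-46   -46
6     -46 6
drop  -46
drop  (empty)
-6    -6
11    -6 11
dup   -6 11 11
drop  -6 11
5     -6 11 5
rot   11 5 -6
+     11 -1
drop  11
drop  (empty)
1     1
8     1 8
*     8
4     8 4
over  8 4 8
-1    8 4 8 -1
rot   8 8 -1 4
rot   8 -1 4 8
rot   8 4 8 -1
rot   8 8 -1 4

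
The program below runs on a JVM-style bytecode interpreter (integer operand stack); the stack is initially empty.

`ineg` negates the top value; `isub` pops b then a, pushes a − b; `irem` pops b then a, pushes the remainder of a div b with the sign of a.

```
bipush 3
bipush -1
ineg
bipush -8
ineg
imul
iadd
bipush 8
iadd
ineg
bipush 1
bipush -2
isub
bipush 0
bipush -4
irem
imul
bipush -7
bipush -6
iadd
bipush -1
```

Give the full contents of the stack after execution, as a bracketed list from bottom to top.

bipush 3  → [3]
bipush -1 → [3, -1]
ineg      → [3, 1]
bipush -8 → [3, 1, -8]
ineg      → [3, 1, 8]
imul      → [3, 8]
iadd      → [11]
bipush 8  → [11, 8]
iadd      → [19]
ineg      → [-19]
bipush 1  → [-19, 1]
bipush -2 → [-19, 1, -2]
isub      → [-19, 3]
bipush 0  → [-19, 3, 0]
bipush -4 → [-19, 3, 0, -4]
irem      → [-19, 3, 0]
imul      → [-19, 0]
bipush -7 → [-19, 0, -7]
bipush -6 → [-19, 0, -7, -6]
iadd      → [-19, 0, -13]
bipush -1 → [-19, 0, -13, -1]

[-19, 0, -13, -1]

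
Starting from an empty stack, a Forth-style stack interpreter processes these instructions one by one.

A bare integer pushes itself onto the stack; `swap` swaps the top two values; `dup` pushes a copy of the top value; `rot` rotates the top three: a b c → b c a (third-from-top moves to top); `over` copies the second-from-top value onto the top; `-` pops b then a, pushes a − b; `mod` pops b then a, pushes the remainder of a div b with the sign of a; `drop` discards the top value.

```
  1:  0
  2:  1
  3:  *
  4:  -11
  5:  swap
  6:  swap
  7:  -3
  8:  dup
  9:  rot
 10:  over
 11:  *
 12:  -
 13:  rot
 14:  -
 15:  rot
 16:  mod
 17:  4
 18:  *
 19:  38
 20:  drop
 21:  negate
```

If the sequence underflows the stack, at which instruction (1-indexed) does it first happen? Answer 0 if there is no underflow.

0     0
1     0 1
*     0
-11   0 -11
swap  -11 0
swap  0 -11
-3    0 -11 -3
dup   0 -11 -3 -3
rot   0 -3 -3 -11
over  0 -3 -3 -11 -3
*     0 -3 -3 33
-     0 -3 -36
rot   -3 -36 0
-     -3 -36
rot  — needs 3 operands, stack has 2 → underflow

15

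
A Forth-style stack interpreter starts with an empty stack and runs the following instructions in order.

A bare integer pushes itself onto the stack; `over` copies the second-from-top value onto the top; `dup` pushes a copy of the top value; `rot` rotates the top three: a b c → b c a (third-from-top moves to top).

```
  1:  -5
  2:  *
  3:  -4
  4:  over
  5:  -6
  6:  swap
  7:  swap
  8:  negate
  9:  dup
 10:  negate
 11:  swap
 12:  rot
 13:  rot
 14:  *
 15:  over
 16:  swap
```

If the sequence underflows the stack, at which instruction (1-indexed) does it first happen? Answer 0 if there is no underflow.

-5 : -5
*  — needs 2 operands, stack has 1 → underflow

2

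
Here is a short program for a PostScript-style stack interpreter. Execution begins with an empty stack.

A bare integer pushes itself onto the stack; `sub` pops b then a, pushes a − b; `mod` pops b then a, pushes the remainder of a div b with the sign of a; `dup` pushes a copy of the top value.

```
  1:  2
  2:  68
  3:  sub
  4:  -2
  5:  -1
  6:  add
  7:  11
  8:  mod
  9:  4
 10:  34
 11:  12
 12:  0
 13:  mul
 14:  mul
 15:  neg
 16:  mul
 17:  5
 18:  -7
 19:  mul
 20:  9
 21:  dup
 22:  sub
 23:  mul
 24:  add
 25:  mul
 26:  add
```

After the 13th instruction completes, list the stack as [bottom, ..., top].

2   : [2]
68  : [2, 68]
sub : [-66]
-2  : [-66, -2]
-1  : [-66, -2, -1]
add : [-66, -3]
11  : [-66, -3, 11]
mod : [-66, -3]
4   : [-66, -3, 4]
34  : [-66, -3, 4, 34]
12  : [-66, -3, 4, 34, 12]
0   : [-66, -3, 4, 34, 12, 0]
mul : [-66, -3, 4, 34, 0]

[-66, -3, 4, 34, 0]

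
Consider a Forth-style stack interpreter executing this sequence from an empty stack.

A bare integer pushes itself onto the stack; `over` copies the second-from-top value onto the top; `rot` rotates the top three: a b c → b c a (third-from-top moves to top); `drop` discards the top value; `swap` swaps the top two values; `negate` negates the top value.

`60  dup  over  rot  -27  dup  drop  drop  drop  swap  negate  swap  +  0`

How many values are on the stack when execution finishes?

60      60
dup     60 60
over    60 60 60
rot     60 60 60
-27     60 60 60 -27
dup     60 60 60 -27 -27
drop    60 60 60 -27
drop    60 60 60
drop    60 60
swap    60 60
negate  60 -60
swap    -60 60
+       0
0       0 0

2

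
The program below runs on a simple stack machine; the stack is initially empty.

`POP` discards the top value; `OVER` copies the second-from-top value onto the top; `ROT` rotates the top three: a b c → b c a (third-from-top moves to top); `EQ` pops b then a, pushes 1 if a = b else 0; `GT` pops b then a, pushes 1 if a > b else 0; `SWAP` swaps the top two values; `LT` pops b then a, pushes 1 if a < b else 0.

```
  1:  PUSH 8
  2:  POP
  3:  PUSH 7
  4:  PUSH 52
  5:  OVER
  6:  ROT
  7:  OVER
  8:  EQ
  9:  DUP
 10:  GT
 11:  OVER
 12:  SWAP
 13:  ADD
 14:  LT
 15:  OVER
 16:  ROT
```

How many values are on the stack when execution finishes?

3

PUSH 8  : [8]
POP     : []
PUSH 7  : [7]
PUSH 52 : [7, 52]
OVER    : [7, 52, 7]
ROT     : [52, 7, 7]
OVER    : [52, 7, 7, 7]
EQ      : [52, 7, 1]
DUP     : [52, 7, 1, 1]
GT      : [52, 7, 0]
OVER    : [52, 7, 0, 7]
SWAP    : [52, 7, 7, 0]
ADD     : [52, 7, 7]
LT      : [52, 0]
OVER    : [52, 0, 52]
ROT     : [0, 52, 52]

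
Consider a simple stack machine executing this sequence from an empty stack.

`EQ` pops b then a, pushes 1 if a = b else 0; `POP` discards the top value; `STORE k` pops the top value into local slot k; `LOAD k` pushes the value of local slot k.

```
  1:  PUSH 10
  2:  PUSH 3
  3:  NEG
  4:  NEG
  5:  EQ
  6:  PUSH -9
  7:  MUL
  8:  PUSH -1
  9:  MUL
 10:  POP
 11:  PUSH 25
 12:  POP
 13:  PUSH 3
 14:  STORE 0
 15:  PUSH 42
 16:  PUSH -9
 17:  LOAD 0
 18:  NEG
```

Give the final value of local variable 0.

3

PUSH 10 → 10
PUSH 3  → 10 3
NEG     → 10 -3
NEG     → 10 3
EQ      → 0
PUSH -9 → 0 -9
MUL     → 0
PUSH -1 → 0 -1
MUL     → 0
POP     → (empty)
PUSH 25 → 25
POP     → (empty)
PUSH 3  → 3
STORE 0 → (empty)
PUSH 42 → 42
PUSH -9 → 42 -9
LOAD 0  → 42 -9 3
NEG     → 42 -9 -3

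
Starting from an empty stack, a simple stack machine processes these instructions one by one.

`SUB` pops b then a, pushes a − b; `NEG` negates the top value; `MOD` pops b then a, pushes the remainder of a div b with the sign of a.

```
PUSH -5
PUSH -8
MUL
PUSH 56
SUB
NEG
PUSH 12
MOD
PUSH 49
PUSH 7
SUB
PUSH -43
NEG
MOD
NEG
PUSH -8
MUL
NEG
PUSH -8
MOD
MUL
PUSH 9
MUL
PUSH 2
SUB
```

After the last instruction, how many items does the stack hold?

PUSH -5  → -5
PUSH -8  → -5 -8
MUL      → 40
PUSH 56  → 40 56
SUB      → -16
NEG      → 16
PUSH 12  → 16 12
MOD      → 4
PUSH 49  → 4 49
PUSH 7   → 4 49 7
SUB      → 4 42
PUSH -43 → 4 42 -43
NEG      → 4 42 43
MOD      → 4 42
NEG      → 4 -42
PUSH -8  → 4 -42 -8
MUL      → 4 336
NEG      → 4 -336
PUSH -8  → 4 -336 -8
MOD      → 4 0
MUL      → 0
PUSH 9   → 0 9
MUL      → 0
PUSH 2   → 0 2
SUB      → -2

1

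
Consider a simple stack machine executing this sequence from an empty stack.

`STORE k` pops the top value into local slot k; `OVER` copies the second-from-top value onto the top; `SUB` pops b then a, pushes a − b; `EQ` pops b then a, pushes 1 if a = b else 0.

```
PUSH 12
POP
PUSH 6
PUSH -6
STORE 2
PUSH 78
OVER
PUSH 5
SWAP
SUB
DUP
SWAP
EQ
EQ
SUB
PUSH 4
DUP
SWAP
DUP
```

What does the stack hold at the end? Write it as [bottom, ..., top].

PUSH 12 : 12
POP     : (empty)
PUSH 6  : 6
PUSH -6 : 6 -6
STORE 2 : 6
PUSH 78 : 6 78
OVER    : 6 78 6
PUSH 5  : 6 78 6 5
SWAP    : 6 78 5 6
SUB     : 6 78 -1
DUP     : 6 78 -1 -1
SWAP    : 6 78 -1 -1
EQ      : 6 78 1
EQ      : 6 0
SUB     : 6
PUSH 4  : 6 4
DUP     : 6 4 4
SWAP    : 6 4 4
DUP     : 6 4 4 4

[6, 4, 4, 4]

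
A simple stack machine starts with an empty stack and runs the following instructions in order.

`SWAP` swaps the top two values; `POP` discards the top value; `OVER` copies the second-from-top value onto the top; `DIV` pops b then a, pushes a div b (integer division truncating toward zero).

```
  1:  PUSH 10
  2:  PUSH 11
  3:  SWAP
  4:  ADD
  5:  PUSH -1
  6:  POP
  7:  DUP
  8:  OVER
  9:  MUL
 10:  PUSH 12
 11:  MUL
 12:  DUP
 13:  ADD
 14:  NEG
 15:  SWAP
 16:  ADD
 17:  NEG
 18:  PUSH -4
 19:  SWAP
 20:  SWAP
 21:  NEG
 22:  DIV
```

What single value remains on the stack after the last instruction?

2640

PUSH 10 : 10
PUSH 11 : 10 11
SWAP    : 11 10
ADD     : 21
PUSH -1 : 21 -1
POP     : 21
DUP     : 21 21
OVER    : 21 21 21
MUL     : 21 441
PUSH 12 : 21 441 12
MUL     : 21 5292
DUP     : 21 5292 5292
ADD     : 21 10584
NEG     : 21 -10584
SWAP    : -10584 21
ADD     : -10563
NEG     : 10563
PUSH -4 : 10563 -4
SWAP    : -4 10563
SWAP    : 10563 -4
NEG     : 10563 4
DIV     : 2640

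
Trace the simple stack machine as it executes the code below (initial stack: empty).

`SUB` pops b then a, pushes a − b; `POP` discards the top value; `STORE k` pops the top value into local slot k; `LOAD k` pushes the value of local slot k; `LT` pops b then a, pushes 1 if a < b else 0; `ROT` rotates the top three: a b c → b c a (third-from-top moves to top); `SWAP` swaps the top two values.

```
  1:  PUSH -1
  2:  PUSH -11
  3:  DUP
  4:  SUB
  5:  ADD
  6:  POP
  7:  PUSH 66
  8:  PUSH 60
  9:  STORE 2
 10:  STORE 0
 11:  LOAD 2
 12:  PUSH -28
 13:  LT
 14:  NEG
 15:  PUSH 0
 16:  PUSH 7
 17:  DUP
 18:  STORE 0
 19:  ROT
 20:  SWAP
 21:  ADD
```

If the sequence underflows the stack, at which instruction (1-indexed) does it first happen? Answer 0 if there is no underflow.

PUSH -1  → [-1]
PUSH -11 → [-1, -11]
DUP      → [-1, -11, -11]
SUB      → [-1, 0]
ADD      → [-1]
POP      → []
PUSH 66  → [66]
PUSH 60  → [66, 60]
STORE 2  → [66]
STORE 0  → []
LOAD 2   → [60]
PUSH -28 → [60, -28]
LT       → [0]
NEG      → [0]
PUSH 0   → [0, 0]
PUSH 7   → [0, 0, 7]
DUP      → [0, 0, 7, 7]
STORE 0  → [0, 0, 7]
ROT      → [0, 7, 0]
SWAP     → [0, 0, 7]
ADD      → [0, 7]

0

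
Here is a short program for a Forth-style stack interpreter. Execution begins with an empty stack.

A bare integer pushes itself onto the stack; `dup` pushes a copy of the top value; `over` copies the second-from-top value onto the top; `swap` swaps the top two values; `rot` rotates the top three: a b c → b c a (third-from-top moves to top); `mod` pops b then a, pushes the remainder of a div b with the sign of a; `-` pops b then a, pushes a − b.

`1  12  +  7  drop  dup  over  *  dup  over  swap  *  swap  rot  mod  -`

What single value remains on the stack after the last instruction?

1     [1]
12    [1, 12]
+     [13]
7     [13, 7]
drop  [13]
dup   [13, 13]
over  [13, 13, 13]
*     [13, 169]
dup   [13, 169, 169]
over  [13, 169, 169, 169]
swap  [13, 169, 169, 169]
*     [13, 169, 28561]
swap  [13, 28561, 169]
rot   [28561, 169, 13]
mod   [28561, 0]
-     [28561]

28561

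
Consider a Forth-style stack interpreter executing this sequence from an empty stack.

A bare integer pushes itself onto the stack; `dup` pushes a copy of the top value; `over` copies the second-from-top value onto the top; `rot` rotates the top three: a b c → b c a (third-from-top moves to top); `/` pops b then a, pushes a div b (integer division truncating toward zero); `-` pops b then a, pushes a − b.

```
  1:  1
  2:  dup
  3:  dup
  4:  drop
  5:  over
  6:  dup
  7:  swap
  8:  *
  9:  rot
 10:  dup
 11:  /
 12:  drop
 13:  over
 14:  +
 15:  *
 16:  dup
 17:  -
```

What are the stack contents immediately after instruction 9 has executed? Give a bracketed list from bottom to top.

1    → 1
dup  → 1 1
dup  → 1 1 1
drop → 1 1
over → 1 1 1
dup  → 1 1 1 1
swap → 1 1 1 1
*    → 1 1 1
rot  → 1 1 1

[1, 1, 1]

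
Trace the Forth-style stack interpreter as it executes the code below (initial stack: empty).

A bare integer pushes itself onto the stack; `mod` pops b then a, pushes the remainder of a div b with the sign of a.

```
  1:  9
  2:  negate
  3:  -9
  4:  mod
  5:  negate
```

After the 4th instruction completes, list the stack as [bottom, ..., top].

[0]

9      : 9
negate : -9
-9     : -9 -9
mod    : 0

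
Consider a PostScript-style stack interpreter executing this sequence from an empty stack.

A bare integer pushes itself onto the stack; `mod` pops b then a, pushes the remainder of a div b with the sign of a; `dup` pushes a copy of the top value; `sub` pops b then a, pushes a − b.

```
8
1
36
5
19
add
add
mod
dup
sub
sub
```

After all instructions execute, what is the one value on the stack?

8   -> 8
1   -> 8 1
36  -> 8 1 36
5   -> 8 1 36 5
19  -> 8 1 36 5 19
add -> 8 1 36 24
add -> 8 1 60
mod -> 8 1
dup -> 8 1 1
sub -> 8 0
sub -> 8

8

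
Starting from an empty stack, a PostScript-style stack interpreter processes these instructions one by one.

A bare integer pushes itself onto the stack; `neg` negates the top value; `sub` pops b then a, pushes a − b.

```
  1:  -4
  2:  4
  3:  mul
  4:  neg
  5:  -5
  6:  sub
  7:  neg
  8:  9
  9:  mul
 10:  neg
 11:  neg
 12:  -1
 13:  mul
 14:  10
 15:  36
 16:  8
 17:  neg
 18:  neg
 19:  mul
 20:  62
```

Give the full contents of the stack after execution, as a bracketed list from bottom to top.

[189, 10, 288, 62]

-4   [-4]
4    [-4, 4]
mul  [-16]
neg  [16]
-5   [16, -5]
sub  [21]
neg  [-21]
9    [-21, 9]
mul  [-189]
neg  [189]
neg  [-189]
-1   [-189, -1]
mul  [189]
10   [189, 10]
36   [189, 10, 36]
8    [189, 10, 36, 8]
neg  [189, 10, 36, -8]
neg  [189, 10, 36, 8]
mul  [189, 10, 288]
62   [189, 10, 288, 62]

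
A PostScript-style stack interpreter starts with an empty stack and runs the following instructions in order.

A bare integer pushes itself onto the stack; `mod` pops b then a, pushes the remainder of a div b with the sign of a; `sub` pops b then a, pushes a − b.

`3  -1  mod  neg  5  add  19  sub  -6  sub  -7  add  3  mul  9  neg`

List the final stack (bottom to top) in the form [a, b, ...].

3   → [3]
-1  → [3, -1]
mod → [0]
neg → [0]
5   → [0, 5]
add → [5]
19  → [5, 19]
sub → [-14]
-6  → [-14, -6]
sub → [-8]
-7  → [-8, -7]
add → [-15]
3   → [-15, 3]
mul → [-45]
9   → [-45, 9]
neg → [-45, -9]

[-45, -9]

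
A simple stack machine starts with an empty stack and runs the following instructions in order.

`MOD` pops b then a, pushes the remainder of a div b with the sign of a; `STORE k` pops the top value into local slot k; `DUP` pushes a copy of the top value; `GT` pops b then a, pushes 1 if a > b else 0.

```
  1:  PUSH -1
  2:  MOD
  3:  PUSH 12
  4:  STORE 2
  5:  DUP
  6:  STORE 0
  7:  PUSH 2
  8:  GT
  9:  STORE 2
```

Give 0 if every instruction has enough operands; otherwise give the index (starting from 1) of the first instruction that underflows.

PUSH -1 → -1
MOD  — needs 2 operands, stack has 1 → underflow

2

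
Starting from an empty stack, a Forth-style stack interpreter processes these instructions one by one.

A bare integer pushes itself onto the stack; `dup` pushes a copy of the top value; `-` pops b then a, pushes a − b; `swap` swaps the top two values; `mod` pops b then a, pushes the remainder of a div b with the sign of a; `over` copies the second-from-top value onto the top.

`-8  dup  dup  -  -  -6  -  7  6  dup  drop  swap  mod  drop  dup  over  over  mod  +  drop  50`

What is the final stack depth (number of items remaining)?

2

-8   → -8
dup  → -8 -8
dup  → -8 -8 -8
-    → -8 0
-    → -8
-6   → -8 -6
-    → -2
7    → -2 7
6    → -2 7 6
dup  → -2 7 6 6
drop → -2 7 6
swap → -2 6 7
mod  → -2 6
drop → -2
dup  → -2 -2
over → -2 -2 -2
over → -2 -2 -2 -2
mod  → -2 -2 0
+    → -2 -2
drop → -2
50   → -2 50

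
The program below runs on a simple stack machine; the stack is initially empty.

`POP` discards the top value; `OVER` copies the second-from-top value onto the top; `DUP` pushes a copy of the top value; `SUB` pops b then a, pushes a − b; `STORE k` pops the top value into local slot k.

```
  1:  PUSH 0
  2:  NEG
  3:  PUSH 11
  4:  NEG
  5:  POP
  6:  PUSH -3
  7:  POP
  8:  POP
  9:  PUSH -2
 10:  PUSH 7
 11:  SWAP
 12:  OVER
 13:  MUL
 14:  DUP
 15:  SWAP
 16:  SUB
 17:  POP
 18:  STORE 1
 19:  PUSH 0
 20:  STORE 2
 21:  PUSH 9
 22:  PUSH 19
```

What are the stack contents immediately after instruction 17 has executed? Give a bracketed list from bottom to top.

PUSH 0  → [0]
NEG     → [0]
PUSH 11 → [0, 11]
NEG     → [0, -11]
POP     → [0]
PUSH -3 → [0, -3]
POP     → [0]
POP     → []
PUSH -2 → [-2]
PUSH 7  → [-2, 7]
SWAP    → [7, -2]
OVER    → [7, -2, 7]
MUL     → [7, -14]
DUP     → [7, -14, -14]
SWAP    → [7, -14, -14]
SUB     → [7, 0]
POP     → [7]

[7]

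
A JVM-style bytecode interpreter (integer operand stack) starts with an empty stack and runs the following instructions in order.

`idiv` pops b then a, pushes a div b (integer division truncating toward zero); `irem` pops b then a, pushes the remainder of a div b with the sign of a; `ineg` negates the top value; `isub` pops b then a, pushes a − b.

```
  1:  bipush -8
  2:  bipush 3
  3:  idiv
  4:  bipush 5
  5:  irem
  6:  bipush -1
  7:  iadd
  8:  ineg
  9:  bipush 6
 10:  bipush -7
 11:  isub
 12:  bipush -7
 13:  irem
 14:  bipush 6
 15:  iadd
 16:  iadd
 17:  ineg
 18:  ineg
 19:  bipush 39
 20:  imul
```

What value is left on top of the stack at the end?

bipush -8  [-8]
bipush 3   [-8, 3]
idiv       [-2]
bipush 5   [-2, 5]
irem       [-2]
bipush -1  [-2, -1]
iadd       [-3]
ineg       [3]
bipush 6   [3, 6]
bipush -7  [3, 6, -7]
isub       [3, 13]
bipush -7  [3, 13, -7]
irem       [3, 6]
bipush 6   [3, 6, 6]
iadd       [3, 12]
iadd       [15]
ineg       [-15]
ineg       [15]
bipush 39  [15, 39]
imul       [585]

585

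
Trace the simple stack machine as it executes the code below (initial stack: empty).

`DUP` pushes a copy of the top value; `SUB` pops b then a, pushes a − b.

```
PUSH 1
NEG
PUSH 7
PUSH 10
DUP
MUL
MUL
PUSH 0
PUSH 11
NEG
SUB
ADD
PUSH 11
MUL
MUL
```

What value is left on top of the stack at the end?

-7821

PUSH 1  → 1
NEG     → -1
PUSH 7  → -1 7
PUSH 10 → -1 7 10
DUP     → -1 7 10 10
MUL     → -1 7 100
MUL     → -1 700
PUSH 0  → -1 700 0
PUSH 11 → -1 700 0 11
NEG     → -1 700 0 -11
SUB     → -1 700 11
ADD     → -1 711
PUSH 11 → -1 711 11
MUL     → -1 7821
MUL     → -7821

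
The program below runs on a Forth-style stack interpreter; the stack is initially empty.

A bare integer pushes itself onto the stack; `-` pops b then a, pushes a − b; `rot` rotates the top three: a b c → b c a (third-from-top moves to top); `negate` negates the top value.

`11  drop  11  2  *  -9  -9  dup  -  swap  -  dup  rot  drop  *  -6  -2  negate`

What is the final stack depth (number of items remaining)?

11     -> [11]
drop   -> []
11     -> [11]
2      -> [11, 2]
*      -> [22]
-9     -> [22, -9]
-9     -> [22, -9, -9]
dup    -> [22, -9, -9, -9]
-      -> [22, -9, 0]
swap   -> [22, 0, -9]
-      -> [22, 9]
dup    -> [22, 9, 9]
rot    -> [9, 9, 22]
drop   -> [9, 9]
*      -> [81]
-6     -> [81, -6]
-2     -> [81, -6, -2]
negate -> [81, -6, 2]

3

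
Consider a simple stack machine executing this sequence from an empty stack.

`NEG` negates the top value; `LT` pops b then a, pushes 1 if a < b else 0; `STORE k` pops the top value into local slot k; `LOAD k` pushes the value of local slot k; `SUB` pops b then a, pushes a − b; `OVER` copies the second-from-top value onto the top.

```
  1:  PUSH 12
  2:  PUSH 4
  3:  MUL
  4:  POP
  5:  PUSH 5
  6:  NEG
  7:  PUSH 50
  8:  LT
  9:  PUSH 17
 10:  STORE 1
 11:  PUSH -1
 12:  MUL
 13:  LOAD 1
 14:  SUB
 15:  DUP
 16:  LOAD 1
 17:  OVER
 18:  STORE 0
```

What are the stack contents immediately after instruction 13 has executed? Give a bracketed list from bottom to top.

[-1, 17]

PUSH 12  [12]
PUSH 4   [12, 4]
MUL      [48]
POP      []
PUSH 5   [5]
NEG      [-5]
PUSH 50  [-5, 50]
LT       [1]
PUSH 17  [1, 17]
STORE 1  [1]
PUSH -1  [1, -1]
MUL      [-1]
LOAD 1   [-1, 17]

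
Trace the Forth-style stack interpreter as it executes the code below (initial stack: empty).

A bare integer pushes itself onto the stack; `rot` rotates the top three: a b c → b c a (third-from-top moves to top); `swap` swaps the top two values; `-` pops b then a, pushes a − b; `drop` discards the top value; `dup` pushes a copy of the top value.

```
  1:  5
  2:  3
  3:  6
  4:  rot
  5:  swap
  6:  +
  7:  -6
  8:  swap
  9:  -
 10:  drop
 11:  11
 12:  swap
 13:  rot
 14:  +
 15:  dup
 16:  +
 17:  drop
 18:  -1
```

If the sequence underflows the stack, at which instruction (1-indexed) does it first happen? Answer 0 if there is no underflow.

13

5    → 5
3    → 5 3
6    → 5 3 6
rot  → 3 6 5
swap → 3 5 6
+    → 3 11
-6   → 3 11 -6
swap → 3 -6 11
-    → 3 -17
drop → 3
11   → 3 11
swap → 11 3
rot  — needs 3 operands, stack has 2 → underflow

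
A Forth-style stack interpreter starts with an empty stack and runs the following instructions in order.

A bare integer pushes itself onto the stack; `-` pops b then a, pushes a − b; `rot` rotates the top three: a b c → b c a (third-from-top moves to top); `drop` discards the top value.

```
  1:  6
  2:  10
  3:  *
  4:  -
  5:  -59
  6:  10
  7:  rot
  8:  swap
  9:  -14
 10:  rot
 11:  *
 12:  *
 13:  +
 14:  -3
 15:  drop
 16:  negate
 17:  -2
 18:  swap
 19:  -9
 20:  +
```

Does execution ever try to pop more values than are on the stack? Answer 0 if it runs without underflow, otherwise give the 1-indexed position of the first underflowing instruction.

6  -> [6]
10 -> [6, 10]
*  -> [60]
-  — needs 2 operands, stack has 1 → underflow

4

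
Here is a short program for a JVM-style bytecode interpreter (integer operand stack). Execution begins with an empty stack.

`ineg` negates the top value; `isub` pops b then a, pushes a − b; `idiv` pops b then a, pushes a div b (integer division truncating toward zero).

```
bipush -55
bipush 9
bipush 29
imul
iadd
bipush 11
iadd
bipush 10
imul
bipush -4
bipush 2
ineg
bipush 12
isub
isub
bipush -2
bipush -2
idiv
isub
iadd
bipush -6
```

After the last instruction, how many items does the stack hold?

2

bipush -55 -> -55
bipush 9   -> -55 9
bipush 29  -> -55 9 29
imul       -> -55 261
iadd       -> 206
bipush 11  -> 206 11
iadd       -> 217
bipush 10  -> 217 10
imul       -> 2170
bipush -4  -> 2170 -4
bipush 2   -> 2170 -4 2
ineg       -> 2170 -4 -2
bipush 12  -> 2170 -4 -2 12
isub       -> 2170 -4 -14
isub       -> 2170 10
bipush -2  -> 2170 10 -2
bipush -2  -> 2170 10 -2 -2
idiv       -> 2170 10 1
isub       -> 2170 9
iadd       -> 2179
bipush -6  -> 2179 -6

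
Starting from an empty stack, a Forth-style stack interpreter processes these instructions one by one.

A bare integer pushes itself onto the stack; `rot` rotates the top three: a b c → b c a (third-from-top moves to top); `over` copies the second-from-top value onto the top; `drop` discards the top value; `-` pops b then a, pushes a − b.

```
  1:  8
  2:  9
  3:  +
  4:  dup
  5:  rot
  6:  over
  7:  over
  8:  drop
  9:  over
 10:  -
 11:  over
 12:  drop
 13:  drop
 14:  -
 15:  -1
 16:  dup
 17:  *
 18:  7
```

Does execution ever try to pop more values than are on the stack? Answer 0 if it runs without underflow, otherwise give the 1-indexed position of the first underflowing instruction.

8   -> 8
9   -> 8 9
+   -> 17
dup -> 17 17
rot  — needs 3 operands, stack has 2 → underflow

5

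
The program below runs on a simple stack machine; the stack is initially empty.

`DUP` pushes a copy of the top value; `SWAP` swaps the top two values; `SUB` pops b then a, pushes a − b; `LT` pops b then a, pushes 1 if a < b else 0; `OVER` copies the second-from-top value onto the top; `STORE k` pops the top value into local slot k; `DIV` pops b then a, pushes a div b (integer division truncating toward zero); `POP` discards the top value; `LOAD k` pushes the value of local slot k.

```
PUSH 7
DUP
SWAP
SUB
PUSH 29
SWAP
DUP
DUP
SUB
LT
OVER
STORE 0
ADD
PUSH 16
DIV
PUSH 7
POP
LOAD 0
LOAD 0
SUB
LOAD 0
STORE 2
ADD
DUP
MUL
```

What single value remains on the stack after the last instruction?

1

PUSH 7  -> 7
DUP     -> 7 7
SWAP    -> 7 7
SUB     -> 0
PUSH 29 -> 0 29
SWAP    -> 29 0
DUP     -> 29 0 0
DUP     -> 29 0 0 0
SUB     -> 29 0 0
LT      -> 29 0
OVER    -> 29 0 29
STORE 0 -> 29 0
ADD     -> 29
PUSH 16 -> 29 16
DIV     -> 1
PUSH 7  -> 1 7
POP     -> 1
LOAD 0  -> 1 29
LOAD 0  -> 1 29 29
SUB     -> 1 0
LOAD 0  -> 1 0 29
STORE 2 -> 1 0
ADD     -> 1
DUP     -> 1 1
MUL     -> 1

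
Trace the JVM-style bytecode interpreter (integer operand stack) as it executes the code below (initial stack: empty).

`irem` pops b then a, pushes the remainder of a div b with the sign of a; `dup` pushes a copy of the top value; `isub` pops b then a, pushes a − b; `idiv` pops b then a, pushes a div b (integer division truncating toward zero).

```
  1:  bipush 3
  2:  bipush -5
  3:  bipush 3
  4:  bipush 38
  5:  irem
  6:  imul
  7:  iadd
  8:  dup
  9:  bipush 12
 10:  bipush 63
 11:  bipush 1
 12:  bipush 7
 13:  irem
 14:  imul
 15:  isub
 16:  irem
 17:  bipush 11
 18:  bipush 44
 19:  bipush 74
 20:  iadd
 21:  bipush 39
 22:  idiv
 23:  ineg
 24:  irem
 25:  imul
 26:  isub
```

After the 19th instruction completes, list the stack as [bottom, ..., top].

bipush 3  → 3
bipush -5 → 3 -5
bipush 3  → 3 -5 3
bipush 38 → 3 -5 3 38
irem      → 3 -5 3
imul      → 3 -15
iadd      → -12
dup       → -12 -12
bipush 12 → -12 -12 12
bipush 63 → -12 -12 12 63
bipush 1  → -12 -12 12 63 1
bipush 7  → -12 -12 12 63 1 7
irem      → -12 -12 12 63 1
imul      → -12 -12 12 63
isub      → -12 -12 -51
irem      → -12 -12
bipush 11 → -12 -12 11
bipush 44 → -12 -12 11 44
bipush 74 → -12 -12 11 44 74

[-12, -12, 11, 44, 74]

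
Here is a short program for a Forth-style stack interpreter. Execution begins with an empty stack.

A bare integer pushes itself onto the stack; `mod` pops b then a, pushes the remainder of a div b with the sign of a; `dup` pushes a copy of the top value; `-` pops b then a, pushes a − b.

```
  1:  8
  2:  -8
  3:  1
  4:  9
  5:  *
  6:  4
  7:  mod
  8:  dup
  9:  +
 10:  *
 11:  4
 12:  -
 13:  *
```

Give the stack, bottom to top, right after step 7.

[8, -8, 1]

8   -> [8]
-8  -> [8, -8]
1   -> [8, -8, 1]
9   -> [8, -8, 1, 9]
*   -> [8, -8, 9]
4   -> [8, -8, 9, 4]
mod -> [8, -8, 1]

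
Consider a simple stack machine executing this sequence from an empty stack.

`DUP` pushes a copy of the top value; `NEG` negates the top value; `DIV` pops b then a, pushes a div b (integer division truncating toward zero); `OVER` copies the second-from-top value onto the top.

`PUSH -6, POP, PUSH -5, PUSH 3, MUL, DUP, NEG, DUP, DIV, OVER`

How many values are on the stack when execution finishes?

PUSH -6 → [-6]
POP     → []
PUSH -5 → [-5]
PUSH 3  → [-5, 3]
MUL     → [-15]
DUP     → [-15, -15]
NEG     → [-15, 15]
DUP     → [-15, 15, 15]
DIV     → [-15, 1]
OVER    → [-15, 1, -15]

3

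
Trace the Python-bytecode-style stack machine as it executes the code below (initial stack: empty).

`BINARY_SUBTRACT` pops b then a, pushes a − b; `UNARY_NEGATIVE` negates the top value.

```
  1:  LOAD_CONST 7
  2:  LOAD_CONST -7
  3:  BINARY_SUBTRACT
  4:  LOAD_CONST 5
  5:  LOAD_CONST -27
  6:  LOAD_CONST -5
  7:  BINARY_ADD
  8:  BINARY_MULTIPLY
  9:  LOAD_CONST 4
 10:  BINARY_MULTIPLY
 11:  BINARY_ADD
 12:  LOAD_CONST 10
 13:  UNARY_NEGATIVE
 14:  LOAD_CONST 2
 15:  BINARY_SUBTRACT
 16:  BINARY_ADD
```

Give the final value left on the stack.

-638

LOAD_CONST 7    -> 7
LOAD_CONST -7   -> 7 -7
BINARY_SUBTRACT -> 14
LOAD_CONST 5    -> 14 5
LOAD_CONST -27  -> 14 5 -27
LOAD_CONST -5   -> 14 5 -27 -5
BINARY_ADD      -> 14 5 -32
BINARY_MULTIPLY -> 14 -160
LOAD_CONST 4    -> 14 -160 4
BINARY_MULTIPLY -> 14 -640
BINARY_ADD      -> -626
LOAD_CONST 10   -> -626 10
UNARY_NEGATIVE  -> -626 -10
LOAD_CONST 2    -> -626 -10 2
BINARY_SUBTRACT -> -626 -12
BINARY_ADD      -> -638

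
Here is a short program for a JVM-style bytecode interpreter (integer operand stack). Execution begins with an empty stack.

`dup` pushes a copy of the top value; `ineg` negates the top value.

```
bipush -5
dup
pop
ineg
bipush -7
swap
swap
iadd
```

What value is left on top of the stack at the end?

bipush -5 → [-5]
dup       → [-5, -5]
pop       → [-5]
ineg      → [5]
bipush -7 → [5, -7]
swap      → [-7, 5]
swap      → [5, -7]
iadd      → [-2]

-2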